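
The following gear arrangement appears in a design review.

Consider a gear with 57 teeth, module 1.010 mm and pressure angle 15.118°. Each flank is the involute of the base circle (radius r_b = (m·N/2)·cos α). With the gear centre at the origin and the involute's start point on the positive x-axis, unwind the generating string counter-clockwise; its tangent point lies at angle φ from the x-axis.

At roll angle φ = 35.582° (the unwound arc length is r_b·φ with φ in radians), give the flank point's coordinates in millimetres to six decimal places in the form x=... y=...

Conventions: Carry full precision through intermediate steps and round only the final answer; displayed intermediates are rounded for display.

x=32.641713 y=2.134168

topology: single-mesh involute geometry — m = 1.010, N = 57
pitch radius r_p = m·N/2 = 1.010·57/2 = 28.785000
base radius r_b = r_p·cos α = 28.785000·cos 15.118° = 27.788773
roll angle φ = 35.582° = 0.62102305 rad
x = r_b·(cos φ + φ·sin φ) = 32.641713
y = r_b·(sin φ − φ·cos φ) = 2.134168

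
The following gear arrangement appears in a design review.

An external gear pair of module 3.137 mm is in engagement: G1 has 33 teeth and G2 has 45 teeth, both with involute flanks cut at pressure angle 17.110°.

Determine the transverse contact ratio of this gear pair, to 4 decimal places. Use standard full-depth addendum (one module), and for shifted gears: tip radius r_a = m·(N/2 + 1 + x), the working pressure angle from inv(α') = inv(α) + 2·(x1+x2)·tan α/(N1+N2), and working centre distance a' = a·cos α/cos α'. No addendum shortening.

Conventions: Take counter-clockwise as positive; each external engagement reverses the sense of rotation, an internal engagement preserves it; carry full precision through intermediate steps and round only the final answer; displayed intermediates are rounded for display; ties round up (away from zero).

1.8619

single-mesh involute tooth geometry (33T engaging 45T at module 3.137)
base radii: r_b1 = 49.469667, r_b2 = 67.458637
tip radii: r_a1 = 54.897500, r_a2 = 73.719500
no profile shift: α' = α, a' = a
action lengths: √(r_a1²−r_b1²) = 23.800998, √(r_a2²−r_b2²) = 29.730405
base pitch p_b = π·m·cos α = 9.419003
CR = (23.800998 + 29.730405 − 122.343000·sin 17.11000°)/9.419003 = 1.861898
contact ratio ≈ 1.8619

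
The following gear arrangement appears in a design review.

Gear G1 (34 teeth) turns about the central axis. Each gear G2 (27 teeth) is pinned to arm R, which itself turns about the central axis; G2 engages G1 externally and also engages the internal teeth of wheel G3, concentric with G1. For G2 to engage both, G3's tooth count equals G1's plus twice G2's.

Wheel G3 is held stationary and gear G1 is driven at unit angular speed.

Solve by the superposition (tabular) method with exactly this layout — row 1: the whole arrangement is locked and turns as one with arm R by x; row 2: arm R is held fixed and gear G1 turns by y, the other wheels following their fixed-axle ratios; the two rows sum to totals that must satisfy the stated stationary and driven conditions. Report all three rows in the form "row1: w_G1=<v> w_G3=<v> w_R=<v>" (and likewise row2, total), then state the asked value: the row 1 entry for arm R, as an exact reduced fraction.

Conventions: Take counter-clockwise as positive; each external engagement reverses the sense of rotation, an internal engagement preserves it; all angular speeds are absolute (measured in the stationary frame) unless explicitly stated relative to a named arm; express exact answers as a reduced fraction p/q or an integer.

recognized (axles ride arm R): planetary set, 34/27/88 teeth
row 1: whole set turns with the arm by x
row 2 (arm held, sun turns y): ω_ring = −(34/88)·y, ω_arm = 0
boundary: total ω_ring = x − (34/88)·y = 0 and total ω_sun = x + y = 1  ⇒  y = 44/61, x = 17/61
row 2 ring = −(34/88)·44/61 = -17/61
totals (row 1 + row 2): sun 17/61 + 44/61 = 1, ring 17/61 + (-17/61) = 0, arm 17/61 + 0 = 17/61
asked cell (row1, arm) = 17/61

row1: w_G1=17/61 w_G3=17/61 w_R=17/61
row2: w_G1=44/61 w_G3=-17/61 w_R=0
total: w_G1=1 w_G3=0 w_R=17/61
asked value: 17/61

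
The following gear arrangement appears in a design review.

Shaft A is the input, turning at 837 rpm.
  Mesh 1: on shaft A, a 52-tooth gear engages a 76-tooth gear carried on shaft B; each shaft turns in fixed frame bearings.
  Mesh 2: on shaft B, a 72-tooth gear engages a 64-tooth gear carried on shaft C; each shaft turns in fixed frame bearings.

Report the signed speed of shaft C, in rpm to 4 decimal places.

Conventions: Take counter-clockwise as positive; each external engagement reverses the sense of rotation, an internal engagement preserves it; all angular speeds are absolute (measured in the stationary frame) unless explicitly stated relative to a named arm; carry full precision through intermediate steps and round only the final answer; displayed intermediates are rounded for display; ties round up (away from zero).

+644.2697 rpm

topology: fixed-axis compound train — 2 meshes, A→C
mesh 1 [52T→76T]: ω = 837.0000×52/76 = 572.6842 rpm, sense flips to −
mesh 2 [72T→64T]: ω = 572.6842×72/64 = 644.2697 rpm, sense flips to +
signed output speed = +644.2697 rpm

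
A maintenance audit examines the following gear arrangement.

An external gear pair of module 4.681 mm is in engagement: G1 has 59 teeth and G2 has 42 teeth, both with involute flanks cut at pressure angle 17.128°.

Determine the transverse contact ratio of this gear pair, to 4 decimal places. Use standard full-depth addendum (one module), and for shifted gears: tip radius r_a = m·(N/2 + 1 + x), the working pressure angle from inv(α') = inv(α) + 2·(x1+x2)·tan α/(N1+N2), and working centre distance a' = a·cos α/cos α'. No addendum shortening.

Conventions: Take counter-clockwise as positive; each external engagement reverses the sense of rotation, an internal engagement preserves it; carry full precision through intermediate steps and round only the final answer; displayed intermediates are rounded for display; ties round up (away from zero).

class = single-mesh tooth geometry [involute pair 59T × 42T, m = 4.681]
base radii: r_b1 = 131.965121, r_b2 = 93.941273
tip radii: r_a1 = 142.770500, r_a2 = 102.982000
no profile shift: α' = α, a' = a
action lengths: √(r_a1²−r_b1²) = 54.485067, √(r_a2²−r_b2²) = 42.193953
base pitch p_b = π·m·cos α = 14.053582
CR = (54.485067 + 42.193953 − 236.390500·sin 17.12800°)/14.053582 = 1.925507
contact ratio ≈ 1.9255

1.9255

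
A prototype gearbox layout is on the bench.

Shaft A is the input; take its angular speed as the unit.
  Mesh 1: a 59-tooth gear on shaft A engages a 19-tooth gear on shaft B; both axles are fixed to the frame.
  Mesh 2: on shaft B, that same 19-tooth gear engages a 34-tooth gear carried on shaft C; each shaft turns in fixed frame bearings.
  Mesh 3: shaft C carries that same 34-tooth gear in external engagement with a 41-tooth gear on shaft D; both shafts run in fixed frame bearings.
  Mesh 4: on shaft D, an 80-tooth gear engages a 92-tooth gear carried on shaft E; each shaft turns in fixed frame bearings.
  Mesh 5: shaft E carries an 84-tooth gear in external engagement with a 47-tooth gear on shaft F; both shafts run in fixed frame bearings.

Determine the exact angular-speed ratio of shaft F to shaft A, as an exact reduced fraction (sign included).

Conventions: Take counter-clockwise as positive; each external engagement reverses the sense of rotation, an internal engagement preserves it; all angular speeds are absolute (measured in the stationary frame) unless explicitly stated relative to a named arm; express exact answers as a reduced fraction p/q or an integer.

-99120/44321

class = fixed-axis compound train [5 meshes; 5 ratios multiply, 5 sense flips]
mesh 1 [59T→19T]: running ratio 59/19, sense −
mesh 2 [19T→34T]: running ratio 59/34, sense +
mesh 3 [34T→41T]: running ratio 59/41, sense −
mesh 4 [80T→92T]: running ratio 1180/943, sense +
mesh 5 [84T→47T]: running ratio 99120/44321, sense −
ω_out/ω_in = -99120/44321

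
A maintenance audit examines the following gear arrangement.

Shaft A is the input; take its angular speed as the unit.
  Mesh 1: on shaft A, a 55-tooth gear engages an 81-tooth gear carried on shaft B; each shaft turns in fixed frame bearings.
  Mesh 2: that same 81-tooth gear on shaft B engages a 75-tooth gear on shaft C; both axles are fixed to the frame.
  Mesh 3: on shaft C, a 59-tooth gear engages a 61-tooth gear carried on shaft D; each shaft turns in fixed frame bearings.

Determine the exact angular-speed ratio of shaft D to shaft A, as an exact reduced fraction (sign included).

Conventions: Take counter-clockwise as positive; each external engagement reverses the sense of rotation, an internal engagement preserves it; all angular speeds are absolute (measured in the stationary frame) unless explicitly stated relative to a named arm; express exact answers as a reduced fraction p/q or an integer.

class = fixed-axis compound train [3 meshes; 3 ratios multiply, 3 sense flips]
mesh 1 [55T→81T]: running ratio 55/81, sense −
mesh 2 [81T→75T]: running ratio 11/15, sense +
mesh 3 [59T→61T]: running ratio 649/915, sense −
ω_out/ω_in = -649/915

-649/915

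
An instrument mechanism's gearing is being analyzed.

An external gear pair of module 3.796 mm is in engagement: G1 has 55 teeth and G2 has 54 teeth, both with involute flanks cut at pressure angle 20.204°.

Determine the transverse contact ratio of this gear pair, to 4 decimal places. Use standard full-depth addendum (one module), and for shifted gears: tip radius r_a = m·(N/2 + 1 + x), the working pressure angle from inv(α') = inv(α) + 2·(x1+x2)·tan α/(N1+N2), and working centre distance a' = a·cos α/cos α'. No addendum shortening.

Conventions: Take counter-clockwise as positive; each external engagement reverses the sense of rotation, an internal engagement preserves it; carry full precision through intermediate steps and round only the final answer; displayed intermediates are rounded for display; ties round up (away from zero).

1.7581

topology: single-mesh involute geometry — m = 3.796, 55T/54T pair
base radii: r_b1 = 97.966770, r_b2 = 96.185556
tip radii: r_a1 = 108.186000, r_a2 = 106.288000
no profile shift: α' = α, a' = a
action lengths: √(r_a1²−r_b1²) = 45.899048, √(r_a2²−r_b2²) = 45.226958
base pitch p_b = π·m·cos α = 11.191698
CR = (45.899048 + 45.226958 − 206.882000·sin 20.20400°)/11.191698 = 1.758131
contact ratio ≈ 1.7581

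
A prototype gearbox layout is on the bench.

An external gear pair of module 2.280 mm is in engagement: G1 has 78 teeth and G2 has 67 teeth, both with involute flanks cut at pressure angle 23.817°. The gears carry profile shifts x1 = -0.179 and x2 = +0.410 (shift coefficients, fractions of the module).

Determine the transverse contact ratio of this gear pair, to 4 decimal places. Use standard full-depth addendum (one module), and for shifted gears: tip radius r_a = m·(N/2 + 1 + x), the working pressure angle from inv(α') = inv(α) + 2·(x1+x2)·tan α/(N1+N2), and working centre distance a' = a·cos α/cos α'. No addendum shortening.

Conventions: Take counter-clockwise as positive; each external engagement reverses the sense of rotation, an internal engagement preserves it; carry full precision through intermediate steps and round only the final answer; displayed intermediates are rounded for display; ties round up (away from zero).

class = single-mesh tooth geometry [involute pair 78T × 67T, m = 2.280]
base radii: r_b1 = 81.347563, r_b2 = 69.875471
tip radii: r_a1 = 90.791880, r_a2 = 79.594800
inv(α') = inv(23.817°) + 2·(-0.179+0.410)·tan α/(78+67) = 0.02712837  ⇒  α' = 24.22273°
a' = a·cos α / cos α' = 165.3000·cos 23.817°/cos 24.22273° = 165.822478
action lengths: √(r_a1²−r_b1²) = 40.320459, √(r_a2²−r_b2²) = 38.114967
base pitch p_b = π·m·cos α = 6.552844
CR = (40.320459 + 38.114967 − 165.822478·sin 24.22273°)/6.552844 = 1.587244
contact ratio ≈ 1.5872

1.5872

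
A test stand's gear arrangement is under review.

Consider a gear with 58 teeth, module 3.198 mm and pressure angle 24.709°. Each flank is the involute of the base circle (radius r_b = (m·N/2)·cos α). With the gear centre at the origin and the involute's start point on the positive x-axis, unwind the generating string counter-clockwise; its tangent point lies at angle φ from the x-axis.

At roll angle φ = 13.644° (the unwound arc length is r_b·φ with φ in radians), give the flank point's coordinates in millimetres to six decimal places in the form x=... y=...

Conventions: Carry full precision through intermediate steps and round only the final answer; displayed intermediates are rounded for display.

single-mesh involute tooth geometry (58T wheel at module 3.198)
pitch radius r_p = m·N/2 = 3.198·58/2 = 92.742000
base radius r_b = r_p·cos α = 92.742000·cos 24.709° = 84.250777
roll angle φ = 13.644° = 0.23813272 rad
x = r_b·(cos φ + φ·sin φ) = 86.605830
y = r_b·(sin φ − φ·cos φ) = 0.377090

x=86.605830 y=0.377090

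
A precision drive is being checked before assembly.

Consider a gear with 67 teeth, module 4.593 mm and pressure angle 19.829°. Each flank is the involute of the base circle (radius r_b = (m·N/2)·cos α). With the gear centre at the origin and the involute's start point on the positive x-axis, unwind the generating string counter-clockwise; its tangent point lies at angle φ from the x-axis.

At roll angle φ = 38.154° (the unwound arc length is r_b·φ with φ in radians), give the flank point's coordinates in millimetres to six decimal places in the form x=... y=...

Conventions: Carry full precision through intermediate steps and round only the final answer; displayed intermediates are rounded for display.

x=173.363966 y=13.625289

recognized (one wheel, involute flank): single-mesh tooth geometry, m = 4.593, N = 67
pitch radius r_p = m·N/2 = 4.593·67/2 = 153.865500
base radius r_b = r_p·cos α = 153.865500·cos 19.829° = 144.742691
roll angle φ = 38.154° = 0.66591292 rad
x = r_b·(cos φ + φ·sin φ) = 173.363966
y = r_b·(sin φ − φ·cos φ) = 13.625289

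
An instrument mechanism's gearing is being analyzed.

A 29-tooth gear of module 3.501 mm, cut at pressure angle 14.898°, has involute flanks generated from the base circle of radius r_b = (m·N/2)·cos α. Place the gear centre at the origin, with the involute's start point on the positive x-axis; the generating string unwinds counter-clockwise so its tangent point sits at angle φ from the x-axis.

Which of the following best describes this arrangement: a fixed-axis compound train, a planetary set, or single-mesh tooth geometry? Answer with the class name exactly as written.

single-mesh tooth geometry

single-mesh involute tooth geometry (29T wheel at module 3.501)
classification: single-mesh tooth geometry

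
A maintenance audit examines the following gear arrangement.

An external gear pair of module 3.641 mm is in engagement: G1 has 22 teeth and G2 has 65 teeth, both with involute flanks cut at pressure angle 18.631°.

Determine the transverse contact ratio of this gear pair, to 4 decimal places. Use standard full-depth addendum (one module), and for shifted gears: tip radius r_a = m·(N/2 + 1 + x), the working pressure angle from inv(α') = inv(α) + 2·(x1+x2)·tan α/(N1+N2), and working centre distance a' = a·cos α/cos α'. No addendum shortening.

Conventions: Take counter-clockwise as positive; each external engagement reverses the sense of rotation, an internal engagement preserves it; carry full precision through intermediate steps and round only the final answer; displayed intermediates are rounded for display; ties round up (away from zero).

1.7575

recognized (one external pair, fixed centres): single-mesh tooth geometry, m = 3.641, N1 = 22, N2 = 65
base radii: r_b1 = 37.952155, r_b2 = 112.131368
tip radii: r_a1 = 43.692000, r_a2 = 121.973500
no profile shift: α' = α, a' = a
action lengths: √(r_a1²−r_b1²) = 21.647743, √(r_a2²−r_b2²) = 48.000948
base pitch p_b = π·m·cos α = 10.839110
CR = (21.647743 + 48.000948 − 158.383500·sin 18.63100°)/10.839110 = 1.757486
contact ratio ≈ 1.7575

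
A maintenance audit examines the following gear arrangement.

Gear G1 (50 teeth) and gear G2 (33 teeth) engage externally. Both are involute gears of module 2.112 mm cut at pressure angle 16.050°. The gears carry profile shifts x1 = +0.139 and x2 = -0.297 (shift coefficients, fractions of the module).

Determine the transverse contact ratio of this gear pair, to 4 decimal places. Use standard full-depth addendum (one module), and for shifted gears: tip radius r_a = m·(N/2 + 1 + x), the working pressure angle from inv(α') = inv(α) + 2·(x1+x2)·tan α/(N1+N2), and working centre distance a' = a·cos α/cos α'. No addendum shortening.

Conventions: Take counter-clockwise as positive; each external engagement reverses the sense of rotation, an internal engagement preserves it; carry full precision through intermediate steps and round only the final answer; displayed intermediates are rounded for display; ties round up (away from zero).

2.0185

topology: single-mesh involute geometry — m = 2.112, 50T/33T pair
base radii: r_b1 = 50.741898, r_b2 = 33.489653
tip radii: r_a1 = 55.205568, r_a2 = 36.332736
inv(α') = inv(16.050°) + 2·(+0.139-0.297)·tan α/(50+33) = 0.00646939  ⇒  α' = 15.25063°
a' = a·cos α / cos α' = 87.6480·cos 16.050°/cos 15.25063° = 87.306082
action lengths: √(r_a1²−r_b1²) = 21.746599, √(r_a2²−r_b2²) = 14.089389
base pitch p_b = π·m·cos α = 6.376415
CR = (21.746599 + 14.089389 − 87.306082·sin 15.25063°)/6.376415 = 2.018508
contact ratio ≈ 2.0185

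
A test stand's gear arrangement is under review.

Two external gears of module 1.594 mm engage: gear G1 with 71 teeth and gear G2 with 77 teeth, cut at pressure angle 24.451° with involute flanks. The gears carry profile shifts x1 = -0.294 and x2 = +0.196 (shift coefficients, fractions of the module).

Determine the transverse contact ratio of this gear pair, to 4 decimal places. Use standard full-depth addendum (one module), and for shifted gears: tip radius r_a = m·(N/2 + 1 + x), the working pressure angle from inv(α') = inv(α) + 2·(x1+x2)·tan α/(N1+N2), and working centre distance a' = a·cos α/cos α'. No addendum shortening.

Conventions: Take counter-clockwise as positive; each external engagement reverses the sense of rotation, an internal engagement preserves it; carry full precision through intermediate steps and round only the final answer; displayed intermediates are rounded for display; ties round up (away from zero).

single-mesh involute tooth geometry (71T engaging 77T at module 1.594)
base radii: r_b1 = 51.512028, r_b2 = 55.865157
tip radii: r_a1 = 57.712364, r_a2 = 63.275424
inv(α') = inv(24.451°) + 2·(-0.294+0.196)·tan α/(71+77) = 0.02734121  ⇒  α' = 24.28282°
a' = a·cos α / cos α' = 117.9560·cos 24.451°/cos 24.28282° = 117.799283
action lengths: √(r_a1²−r_b1²) = 26.023603, √(r_a2²−r_b2²) = 29.713019
base pitch p_b = π·m·cos α = 4.558586
CR = (26.023603 + 29.713019 − 117.799283·sin 24.28282°)/4.558586 = 1.599778
contact ratio ≈ 1.5998

1.5998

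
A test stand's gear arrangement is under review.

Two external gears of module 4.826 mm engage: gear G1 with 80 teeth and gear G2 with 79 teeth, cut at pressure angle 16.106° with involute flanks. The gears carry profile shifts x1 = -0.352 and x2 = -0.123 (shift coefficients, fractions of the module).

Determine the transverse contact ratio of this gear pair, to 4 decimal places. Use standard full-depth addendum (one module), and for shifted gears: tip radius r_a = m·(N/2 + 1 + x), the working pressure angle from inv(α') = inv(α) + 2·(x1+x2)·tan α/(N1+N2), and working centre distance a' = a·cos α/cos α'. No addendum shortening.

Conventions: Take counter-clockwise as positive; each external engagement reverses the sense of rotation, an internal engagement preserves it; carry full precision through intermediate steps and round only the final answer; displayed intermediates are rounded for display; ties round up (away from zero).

2.2632

class = single-mesh tooth geometry [involute pair 80T × 79T, m = 4.826]
base radii: r_b1 = 185.463201, r_b2 = 183.144911
tip radii: r_a1 = 196.167248, r_a2 = 194.859402
inv(α') = inv(16.106°) + 2·(-0.352-0.123)·tan α/(80+79) = 0.00592066  ⇒  α' = 14.81475°
a' = a·cos α / cos α' = 383.6670·cos 16.106°/cos 14.81475° = 381.282874
action lengths: √(r_a1²−r_b1²) = 63.913929, √(r_a2²−r_b2²) = 66.544182
base pitch p_b = π·m·cos α = 14.566246
CR = (63.913929 + 66.544182 − 381.282874·sin 14.81475°)/14.566246 = 2.263185
contact ratio ≈ 2.2632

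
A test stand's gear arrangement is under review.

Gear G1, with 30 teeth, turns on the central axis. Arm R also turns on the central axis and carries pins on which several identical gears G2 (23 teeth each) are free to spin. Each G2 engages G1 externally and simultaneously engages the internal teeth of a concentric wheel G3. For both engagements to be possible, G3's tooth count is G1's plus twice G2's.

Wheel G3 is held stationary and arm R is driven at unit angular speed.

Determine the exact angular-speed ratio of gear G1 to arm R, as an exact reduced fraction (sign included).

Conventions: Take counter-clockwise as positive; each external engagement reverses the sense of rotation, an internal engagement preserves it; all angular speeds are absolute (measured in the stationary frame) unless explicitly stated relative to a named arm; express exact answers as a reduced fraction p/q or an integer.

planetary set (30T centre, 23T on arm, 76T internal) — Willis relation
ring teeth: 30 + 2·23 = 76
30(ω_sun−ω_arm) = −76(ω_ring−ω_arm),  ω_ring = 0, ω_arm = 1
ω_sun = 1 − (76/30)(0−1) = 53/15
ω_out/ω_in = 53/15

53/15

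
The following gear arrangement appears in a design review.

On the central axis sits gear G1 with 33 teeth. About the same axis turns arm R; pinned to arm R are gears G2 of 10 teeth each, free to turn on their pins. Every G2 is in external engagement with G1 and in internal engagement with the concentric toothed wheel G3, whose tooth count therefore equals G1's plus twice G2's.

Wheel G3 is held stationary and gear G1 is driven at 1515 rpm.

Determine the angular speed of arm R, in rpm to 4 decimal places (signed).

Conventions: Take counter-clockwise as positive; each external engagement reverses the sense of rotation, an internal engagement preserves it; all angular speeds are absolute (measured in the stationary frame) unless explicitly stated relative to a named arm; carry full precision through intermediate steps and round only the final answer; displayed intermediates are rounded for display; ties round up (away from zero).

+581.3372 rpm

recognized (axles ride arm R): planetary set, 33/10/53 teeth
normalise by the input: solve with ω_sun = 1, then scale by 1515 rpm
ring teeth: 33 + 2·10 = 53
33(ω_sun−ω_arm) = −53(ω_ring−ω_arm),  ω_ring = 0, ω_sun = 1
33(1−ω_arm) = −53(0−ω_arm)  ⇒  86·ω_arm = 33  ⇒  ω_arm = 33/86
scale: ω_arm = 33/86 × 1515 rpm = +581.3372 rpm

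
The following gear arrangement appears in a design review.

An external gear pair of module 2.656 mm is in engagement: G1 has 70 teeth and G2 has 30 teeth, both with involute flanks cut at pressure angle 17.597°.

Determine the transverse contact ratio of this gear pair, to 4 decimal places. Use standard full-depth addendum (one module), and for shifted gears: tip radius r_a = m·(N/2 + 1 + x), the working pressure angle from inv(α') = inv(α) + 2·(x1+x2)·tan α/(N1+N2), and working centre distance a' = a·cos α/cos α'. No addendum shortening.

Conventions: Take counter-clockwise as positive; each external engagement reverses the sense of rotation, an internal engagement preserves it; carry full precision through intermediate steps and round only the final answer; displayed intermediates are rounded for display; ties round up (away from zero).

topology: single-mesh involute geometry — m = 2.656, 70T/30T pair
base radii: r_b1 = 88.610076, r_b2 = 37.975747
tip radii: r_a1 = 95.616000, r_a2 = 42.496000
no profile shift: α' = α, a' = a
action lengths: √(r_a1²−r_b1²) = 35.925950, √(r_a2²−r_b2²) = 19.072301
base pitch p_b = π·m·cos α = 7.953622
CR = (35.925950 + 19.072301 − 132.800000·sin 17.59700°)/7.953622 = 1.867094
contact ratio ≈ 1.8671

1.8671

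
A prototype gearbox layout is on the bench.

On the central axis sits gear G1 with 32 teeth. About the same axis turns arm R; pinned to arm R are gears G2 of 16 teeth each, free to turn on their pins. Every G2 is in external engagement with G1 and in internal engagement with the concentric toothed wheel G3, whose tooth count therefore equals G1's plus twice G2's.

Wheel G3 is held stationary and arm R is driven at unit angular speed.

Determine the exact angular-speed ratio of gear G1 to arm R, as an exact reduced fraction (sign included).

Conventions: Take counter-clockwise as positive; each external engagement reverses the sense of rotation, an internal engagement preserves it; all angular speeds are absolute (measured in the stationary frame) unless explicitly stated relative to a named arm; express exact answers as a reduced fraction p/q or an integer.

3

class = planetary set [G3 = 32+2·16 = 64; Willis about the carrier]
ring teeth: 32 + 2·16 = 64
32(ω_sun−ω_arm) = −64(ω_ring−ω_arm),  ω_ring = 0, ω_arm = 1
ω_sun = 1 − (64/32)(0−1) = 3
ω_out/ω_in = 3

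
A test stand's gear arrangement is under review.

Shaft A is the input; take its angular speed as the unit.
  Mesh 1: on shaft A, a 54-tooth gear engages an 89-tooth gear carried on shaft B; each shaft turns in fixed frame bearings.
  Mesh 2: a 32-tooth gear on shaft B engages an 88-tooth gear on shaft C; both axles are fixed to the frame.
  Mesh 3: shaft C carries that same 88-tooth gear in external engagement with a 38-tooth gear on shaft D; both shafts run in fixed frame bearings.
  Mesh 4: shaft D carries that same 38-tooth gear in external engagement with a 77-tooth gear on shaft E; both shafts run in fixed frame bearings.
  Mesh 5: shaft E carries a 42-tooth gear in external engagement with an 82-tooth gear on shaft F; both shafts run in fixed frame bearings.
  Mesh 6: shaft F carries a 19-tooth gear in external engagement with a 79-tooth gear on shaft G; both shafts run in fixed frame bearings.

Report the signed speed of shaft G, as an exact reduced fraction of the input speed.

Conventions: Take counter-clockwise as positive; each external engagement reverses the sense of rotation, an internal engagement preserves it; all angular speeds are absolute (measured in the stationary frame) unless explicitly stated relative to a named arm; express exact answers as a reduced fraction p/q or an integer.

6-mesh fixed-axis compound train (all bearings frame-fixed)
mesh 1 [54T→89T]: |ω|/ω_in = 1×54/89 = 54/89, sense flips to −
mesh 2 [32T→88T]: |ω|/ω_in = (54/89)×32/88 = 216/979, sense flips to +
mesh 3 [88T→38T]: |ω|/ω_in = (216/979)×88/38 = 864/1691, sense flips to −
mesh 4 [38T→77T]: |ω|/ω_in = (864/1691)×38/77 = 1728/6853, sense flips to +
mesh 5 [42T→82T]: |ω|/ω_in = (1728/6853)×42/82 = 5184/40139, sense flips to −
mesh 6 [19T→79T]: |ω|/ω_in = (5184/40139)×19/79 = 98496/3170981, sense flips to +
signed output speed (× input speed) = 98496/3170981

98496/3170981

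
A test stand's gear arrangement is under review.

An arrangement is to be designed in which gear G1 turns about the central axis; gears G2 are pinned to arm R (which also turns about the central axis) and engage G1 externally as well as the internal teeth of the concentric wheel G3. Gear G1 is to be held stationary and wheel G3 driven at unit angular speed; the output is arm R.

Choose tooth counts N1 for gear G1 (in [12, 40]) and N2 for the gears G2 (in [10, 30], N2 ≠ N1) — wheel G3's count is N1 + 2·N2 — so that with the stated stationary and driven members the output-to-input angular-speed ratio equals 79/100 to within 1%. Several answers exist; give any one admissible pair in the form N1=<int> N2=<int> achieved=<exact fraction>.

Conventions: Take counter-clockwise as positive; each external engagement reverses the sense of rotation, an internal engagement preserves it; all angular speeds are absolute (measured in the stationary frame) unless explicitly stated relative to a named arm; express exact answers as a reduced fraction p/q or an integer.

N1=21 N2=29 achieved=79/100

class = planetary set [ratio 79/100 wanted; Willis about the carrier]
Willis with ω_sun = 0: ω_arm/ω_ring = N3/(N1+N3); set equal to 79/100  ⇒  N3/N1 = (79/100)/(1 − 79/100) = 79/21
N3 = N1 + 2·N2  ⇒  N2/N1 = (N3/N1 − 1)/2 = (79/21 − 1)/2 = 29/21
smallest multiple with N1 ≥ 12 and N2 ≥ 10: k = 1  ⇒  N1 = 1·21 = 21, N2 = 1·29 = 29 (N1 ≤ 40, N2 ≤ 30, N2 ≠ N1 ✓), N3 = 21 + 2·29 = 79
check: N3/(N1+N3) with N1 = 21, N3 = 79 gives 79/100; |achieved − target| = 0 ≤ 79/10000 ✓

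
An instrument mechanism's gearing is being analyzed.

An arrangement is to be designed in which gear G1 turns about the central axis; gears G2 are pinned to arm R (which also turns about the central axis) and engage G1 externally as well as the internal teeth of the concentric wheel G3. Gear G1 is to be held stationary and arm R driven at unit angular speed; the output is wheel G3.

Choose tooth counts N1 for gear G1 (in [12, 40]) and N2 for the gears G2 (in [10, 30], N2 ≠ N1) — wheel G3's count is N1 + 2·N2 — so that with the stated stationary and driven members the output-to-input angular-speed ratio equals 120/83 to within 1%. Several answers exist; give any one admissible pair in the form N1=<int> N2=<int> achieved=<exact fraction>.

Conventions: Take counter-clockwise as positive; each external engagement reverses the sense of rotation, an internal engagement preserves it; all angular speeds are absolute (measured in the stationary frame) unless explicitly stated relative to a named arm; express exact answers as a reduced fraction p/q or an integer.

class = planetary set [ratio 120/83 wanted; Willis about the carrier]
Willis with ω_sun = 0: ω_ring/ω_arm = (N1+N3)/N3; set equal to 120/83  ⇒  N3/N1 = 1/(120/83 − 1) = 83/37
N3 = N1 + 2·N2  ⇒  N2/N1 = (N3/N1 − 1)/2 = (83/37 − 1)/2 = 23/37
smallest multiple with N1 ≥ 12 and N2 ≥ 10: k = 1  ⇒  N1 = 1·37 = 37, N2 = 1·23 = 23 (N1 ≤ 40, N2 ≤ 30, N2 ≠ N1 ✓), N3 = 37 + 2·23 = 83
check: (N1+N3)/N3 with N1 = 37, N3 = 83 gives 120/83; |achieved − target| = 0 ≤ 6/415 ✓

N1=37 N2=23 achieved=120/83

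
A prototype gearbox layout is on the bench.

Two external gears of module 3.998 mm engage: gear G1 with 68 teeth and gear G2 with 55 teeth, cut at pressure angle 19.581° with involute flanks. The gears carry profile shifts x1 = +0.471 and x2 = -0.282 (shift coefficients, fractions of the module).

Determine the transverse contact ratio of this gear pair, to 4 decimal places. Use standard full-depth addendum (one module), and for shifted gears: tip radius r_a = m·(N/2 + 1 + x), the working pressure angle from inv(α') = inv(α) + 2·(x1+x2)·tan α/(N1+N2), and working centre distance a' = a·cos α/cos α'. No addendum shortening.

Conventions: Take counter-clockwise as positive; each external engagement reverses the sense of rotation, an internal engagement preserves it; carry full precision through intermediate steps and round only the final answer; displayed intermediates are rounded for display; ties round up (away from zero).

1.7732

class = single-mesh tooth geometry [involute pair 68T × 55T, m = 3.998]
base radii: r_b1 = 128.070868, r_b2 = 103.586731
tip radii: r_a1 = 141.813058, r_a2 = 112.815564
inv(α') = inv(19.581°) + 2·(+0.471-0.282)·tan α/(68+55) = 0.01505061  ⇒  α' = 20.06303°
a' = a·cos α / cos α' = 245.8770·cos 19.581°/cos 20.06303° = 246.623757
action lengths: √(r_a1²−r_b1²) = 60.899887, √(r_a2²−r_b2²) = 44.689379
base pitch p_b = π·m·cos α = 11.833721
CR = (60.899887 + 44.689379 − 246.623757·sin 20.06303°)/11.833721 = 1.773246
contact ratio ≈ 1.7732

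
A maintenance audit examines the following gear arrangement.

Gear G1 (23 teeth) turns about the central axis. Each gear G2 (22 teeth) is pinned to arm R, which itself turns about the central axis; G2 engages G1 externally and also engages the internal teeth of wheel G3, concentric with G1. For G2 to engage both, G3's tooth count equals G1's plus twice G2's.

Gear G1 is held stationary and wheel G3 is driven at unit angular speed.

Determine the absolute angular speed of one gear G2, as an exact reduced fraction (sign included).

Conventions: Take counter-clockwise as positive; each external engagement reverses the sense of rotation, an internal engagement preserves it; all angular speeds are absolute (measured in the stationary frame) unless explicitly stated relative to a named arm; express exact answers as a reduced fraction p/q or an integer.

topology: planetary set — G1 23T / G2 22T / G3 67T, arm = carrier (Willis)
ring teeth: 23 + 2·22 = 67
23(ω_sun−ω_arm) = −67(ω_ring−ω_arm),  ω_sun = 0, ω_ring = 1
23(0−ω_arm) = −67(1−ω_arm)  ⇒  90·ω_arm = 67  ⇒  ω_arm = 67/90
sun–planet mesh: 23·(0−67/90) = −22·(ω_p−ω_arm)  ⇒  ω_p−ω_arm = 1541/1980
ω_p = 67/90 + 1541/1980 = 67/44
exact speed ratio = 67/44

67/44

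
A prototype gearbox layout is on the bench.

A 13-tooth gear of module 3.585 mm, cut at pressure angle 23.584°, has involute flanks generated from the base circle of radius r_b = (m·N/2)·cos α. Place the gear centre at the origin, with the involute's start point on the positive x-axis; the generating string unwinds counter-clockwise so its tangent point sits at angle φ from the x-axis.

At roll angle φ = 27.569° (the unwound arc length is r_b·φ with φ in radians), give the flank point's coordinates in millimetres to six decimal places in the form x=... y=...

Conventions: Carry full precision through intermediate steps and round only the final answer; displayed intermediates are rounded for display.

topology: single-mesh involute geometry — m = 3.585, N = 13
pitch radius r_p = m·N/2 = 3.585·13/2 = 23.302500
base radius r_b = r_p·cos α = 23.302500·cos 23.584° = 21.356147
roll angle φ = 27.569° = 0.48116982 rad
x = r_b·(cos φ + φ·sin φ) = 23.687116
y = r_b·(sin φ − φ·cos φ) = 0.774833

x=23.687116 y=0.774833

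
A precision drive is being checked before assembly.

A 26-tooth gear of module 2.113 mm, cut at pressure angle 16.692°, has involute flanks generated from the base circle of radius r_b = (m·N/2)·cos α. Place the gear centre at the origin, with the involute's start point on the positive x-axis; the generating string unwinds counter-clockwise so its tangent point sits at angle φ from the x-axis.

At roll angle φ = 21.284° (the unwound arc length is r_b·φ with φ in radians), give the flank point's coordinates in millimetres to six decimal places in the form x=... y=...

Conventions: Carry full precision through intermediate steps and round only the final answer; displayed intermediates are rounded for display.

x=28.064798 y=0.443416

recognized (one wheel, involute flank): single-mesh tooth geometry, m = 2.113, N = 26
pitch radius r_p = m·N/2 = 2.113·26/2 = 27.469000
base radius r_b = r_p·cos α = 27.469000·cos 16.692° = 26.311528
roll angle φ = 21.284° = 0.37147588 rad
x = r_b·(cos φ + φ·sin φ) = 28.064798
y = r_b·(sin φ − φ·cos φ) = 0.443416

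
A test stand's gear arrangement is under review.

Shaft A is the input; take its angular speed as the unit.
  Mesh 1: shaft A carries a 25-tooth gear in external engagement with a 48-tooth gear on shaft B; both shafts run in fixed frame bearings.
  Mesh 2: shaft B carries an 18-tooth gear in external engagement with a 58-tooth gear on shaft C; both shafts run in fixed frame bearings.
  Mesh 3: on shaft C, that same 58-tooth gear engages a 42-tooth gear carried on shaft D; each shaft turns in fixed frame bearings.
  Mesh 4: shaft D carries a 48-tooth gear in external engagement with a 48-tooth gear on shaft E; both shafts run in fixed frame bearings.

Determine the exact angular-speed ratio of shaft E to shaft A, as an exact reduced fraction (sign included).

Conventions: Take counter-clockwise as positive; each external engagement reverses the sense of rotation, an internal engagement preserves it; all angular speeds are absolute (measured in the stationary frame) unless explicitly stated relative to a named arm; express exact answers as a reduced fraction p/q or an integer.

25/112

class = fixed-axis compound train [4 meshes; 4 ratios multiply, 4 sense flips]
mesh 1 [25T→48T]: running ratio 25/48, sense −
mesh 2 [18T→58T]: running ratio 75/464, sense +
mesh 3 [58T→42T]: running ratio 25/112, sense −
mesh 4 [48T→48T]: running ratio 25/112, sense +
ω_out/ω_in = 25/112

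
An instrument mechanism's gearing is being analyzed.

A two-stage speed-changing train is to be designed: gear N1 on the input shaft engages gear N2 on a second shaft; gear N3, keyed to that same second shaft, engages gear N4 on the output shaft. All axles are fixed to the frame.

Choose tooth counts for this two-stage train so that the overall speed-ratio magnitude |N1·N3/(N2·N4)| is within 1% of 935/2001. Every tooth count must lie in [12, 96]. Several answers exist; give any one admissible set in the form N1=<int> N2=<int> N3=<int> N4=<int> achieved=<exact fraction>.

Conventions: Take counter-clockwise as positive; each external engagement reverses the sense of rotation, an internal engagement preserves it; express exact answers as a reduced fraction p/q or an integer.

class = fixed-axis compound train [2-stage, 935/2001 wanted]
target = 935/2001 in lowest terms: an exact hit needs N1·N3 = k·935 and N2·N4 = k·2001 for one integer k, every count in [12, 96]; additionally prefer no 1:1 stage (N1 ≠ N2, N3 ≠ N4)
k = 1: N1·N3 = 935 = 17·55, N2·N4 = 2001 = 23·87
achieved = 17·55/(23·87) = 935/2001; |achieved − target| = 0 ≤ 187/40020 ✓

N1=17 N2=23 N3=55 N4=87 achieved=935/2001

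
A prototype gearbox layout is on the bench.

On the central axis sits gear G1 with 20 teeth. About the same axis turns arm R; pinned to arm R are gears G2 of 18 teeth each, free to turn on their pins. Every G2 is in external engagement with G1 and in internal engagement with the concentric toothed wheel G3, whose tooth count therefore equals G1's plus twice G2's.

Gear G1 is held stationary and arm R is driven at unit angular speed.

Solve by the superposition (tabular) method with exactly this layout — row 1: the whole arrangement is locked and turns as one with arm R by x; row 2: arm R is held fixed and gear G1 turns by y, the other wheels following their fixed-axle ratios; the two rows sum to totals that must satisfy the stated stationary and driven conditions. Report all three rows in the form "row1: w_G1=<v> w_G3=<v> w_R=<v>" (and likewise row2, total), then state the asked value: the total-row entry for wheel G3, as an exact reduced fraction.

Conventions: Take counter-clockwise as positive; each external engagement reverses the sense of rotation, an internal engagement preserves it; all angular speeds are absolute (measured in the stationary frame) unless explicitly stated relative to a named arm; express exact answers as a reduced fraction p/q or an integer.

planetary set (20T centre, 18T on arm, 56T internal) — Willis relation
row 1: whole set turns with the arm by x
row 2 (arm held, sun turns y): ω_ring = −(20/56)·y, ω_arm = 0
boundary: total ω_sun = x + y = 0 and total ω_arm = x = 1  ⇒  y = -1, x = 1
row 2 ring = −(20/56)·(-1) = 5/14
totals (row 1 + row 2): sun 1 + (-1) = 0, ring 1 + 5/14 = 19/14, arm 1 + 0 = 1
asked cell (total, ring) = 19/14

row1: w_G1=1 w_G3=1 w_R=1
row2: w_G1=-1 w_G3=5/14 w_R=0
total: w_G1=0 w_G3=19/14 w_R=1
asked value: 19/14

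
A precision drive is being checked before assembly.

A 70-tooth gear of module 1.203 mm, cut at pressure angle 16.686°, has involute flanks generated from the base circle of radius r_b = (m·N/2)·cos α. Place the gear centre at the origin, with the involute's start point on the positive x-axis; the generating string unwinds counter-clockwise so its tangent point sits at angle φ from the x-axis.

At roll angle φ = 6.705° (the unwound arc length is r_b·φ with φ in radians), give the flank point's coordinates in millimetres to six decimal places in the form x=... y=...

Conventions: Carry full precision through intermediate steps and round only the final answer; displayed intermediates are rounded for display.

topology: single-mesh involute geometry — m = 1.203, N = 70
pitch radius r_p = m·N/2 = 1.203·70/2 = 42.105000
base radius r_b = r_p·cos α = 42.105000·cos 16.686° = 40.332071
roll angle φ = 6.705° = 0.11702433 rad
x = r_b·(cos φ + φ·sin φ) = 40.607294
y = r_b·(sin φ − φ·cos φ) = 0.021516

x=40.607294 y=0.021516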